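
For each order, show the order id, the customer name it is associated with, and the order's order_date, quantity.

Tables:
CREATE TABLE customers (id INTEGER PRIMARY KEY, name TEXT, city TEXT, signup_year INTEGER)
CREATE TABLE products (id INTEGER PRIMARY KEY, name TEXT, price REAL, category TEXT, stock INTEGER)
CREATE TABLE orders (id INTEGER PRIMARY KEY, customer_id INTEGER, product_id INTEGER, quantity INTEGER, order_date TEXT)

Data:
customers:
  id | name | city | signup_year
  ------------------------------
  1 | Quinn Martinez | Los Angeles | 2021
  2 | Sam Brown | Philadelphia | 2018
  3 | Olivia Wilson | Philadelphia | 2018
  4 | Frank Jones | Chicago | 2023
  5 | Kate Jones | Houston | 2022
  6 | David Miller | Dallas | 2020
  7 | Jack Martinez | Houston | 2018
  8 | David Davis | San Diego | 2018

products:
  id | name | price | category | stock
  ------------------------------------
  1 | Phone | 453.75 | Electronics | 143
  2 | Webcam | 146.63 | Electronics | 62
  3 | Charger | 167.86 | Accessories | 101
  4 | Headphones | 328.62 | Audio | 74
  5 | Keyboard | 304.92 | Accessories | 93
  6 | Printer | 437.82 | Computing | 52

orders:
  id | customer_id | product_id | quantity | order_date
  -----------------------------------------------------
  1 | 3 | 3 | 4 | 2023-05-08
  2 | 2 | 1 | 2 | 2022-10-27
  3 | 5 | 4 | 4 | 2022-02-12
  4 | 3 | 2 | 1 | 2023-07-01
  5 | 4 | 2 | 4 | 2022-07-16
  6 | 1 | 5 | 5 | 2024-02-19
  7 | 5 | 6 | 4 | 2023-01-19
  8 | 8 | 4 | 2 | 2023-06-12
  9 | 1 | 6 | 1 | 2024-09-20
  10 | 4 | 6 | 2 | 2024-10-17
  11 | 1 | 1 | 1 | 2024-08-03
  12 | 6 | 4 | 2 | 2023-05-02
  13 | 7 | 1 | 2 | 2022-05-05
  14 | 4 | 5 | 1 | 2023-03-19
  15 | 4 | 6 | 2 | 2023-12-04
SELECT c.id, p.name AS customer, c.order_date, c.quantity FROM orders c JOIN customers p ON c.customer_id = p.id

Execution result:
id | customer | order_date | quantity
1 | Olivia Wilson | 2023-05-08 | 4
2 | Sam Brown | 2022-10-27 | 2
3 | Kate Jones | 2022-02-12 | 4
4 | Olivia Wilson | 2023-07-01 | 1
5 | Frank Jones | 2022-07-16 | 4
6 | Quinn Martinez | 2024-02-19 | 5
7 | Kate Jones | 2023-01-19 | 4
8 | David Davis | 2023-06-12 | 2
9 | Quinn Martinez | 2024-09-20 | 1
10 | Frank Jones | 2024-10-17 | 2
11 | Quinn Martinez | 2024-08-03 | 1
12 | David Miller | 2023-05-02 | 2
13 | Jack Martinez | 2022-05-05 | 2
14 | Frank Jones | 2023-03-19 | 1
15 | Frank Jones | 2023-12-04 | 2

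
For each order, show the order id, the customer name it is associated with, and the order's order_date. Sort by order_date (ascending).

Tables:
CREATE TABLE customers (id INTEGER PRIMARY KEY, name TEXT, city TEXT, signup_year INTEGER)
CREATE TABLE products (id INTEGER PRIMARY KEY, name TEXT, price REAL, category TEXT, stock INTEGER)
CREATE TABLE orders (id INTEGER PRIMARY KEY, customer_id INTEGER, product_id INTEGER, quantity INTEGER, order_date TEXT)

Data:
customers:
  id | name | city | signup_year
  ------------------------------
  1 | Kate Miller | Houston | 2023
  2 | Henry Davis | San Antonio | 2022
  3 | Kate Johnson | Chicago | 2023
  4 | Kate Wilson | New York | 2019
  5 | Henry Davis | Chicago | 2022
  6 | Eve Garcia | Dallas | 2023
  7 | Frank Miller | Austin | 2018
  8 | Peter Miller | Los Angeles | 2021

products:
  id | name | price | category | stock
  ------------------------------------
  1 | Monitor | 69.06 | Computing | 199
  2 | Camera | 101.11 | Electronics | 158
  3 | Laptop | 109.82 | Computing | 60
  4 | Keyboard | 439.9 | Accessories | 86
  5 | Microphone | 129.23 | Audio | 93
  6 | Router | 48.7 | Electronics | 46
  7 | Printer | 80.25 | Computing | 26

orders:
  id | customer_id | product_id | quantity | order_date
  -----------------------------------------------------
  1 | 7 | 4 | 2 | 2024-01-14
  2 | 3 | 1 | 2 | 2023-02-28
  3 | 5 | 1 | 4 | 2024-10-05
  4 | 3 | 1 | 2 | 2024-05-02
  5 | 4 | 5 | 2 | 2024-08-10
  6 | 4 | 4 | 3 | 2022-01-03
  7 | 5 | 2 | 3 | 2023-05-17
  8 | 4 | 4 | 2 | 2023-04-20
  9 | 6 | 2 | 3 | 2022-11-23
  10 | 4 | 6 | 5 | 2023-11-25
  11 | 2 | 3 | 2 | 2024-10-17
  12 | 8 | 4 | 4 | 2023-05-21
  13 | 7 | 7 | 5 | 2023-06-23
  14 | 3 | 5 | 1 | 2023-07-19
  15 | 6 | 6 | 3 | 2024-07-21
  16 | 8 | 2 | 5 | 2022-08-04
SELECT c.id, p.name AS customer, c.order_date FROM orders c JOIN customers p ON c.customer_id = p.id ORDER BY c.order_date ASC

Execution result:
id | customer | order_date
6 | Kate Wilson | 2022-01-03
16 | Peter Miller | 2022-08-04
9 | Eve Garcia | 2022-11-23
2 | Kate Johnson | 2023-02-28
8 | Kate Wilson | 2023-04-20
7 | Henry Davis | 2023-05-17
12 | Peter Miller | 2023-05-21
13 | Frank Miller | 2023-06-23
14 | Kate Johnson | 2023-07-19
10 | Kate Wilson | 2023-11-25
1 | Frank Miller | 2024-01-14
4 | Kate Johnson | 2024-05-02
15 | Eve Garcia | 2024-07-21
5 | Kate Wilson | 2024-08-10
3 | Henry Davis | 2024-10-05
11 | Henry Davis | 2024-10-17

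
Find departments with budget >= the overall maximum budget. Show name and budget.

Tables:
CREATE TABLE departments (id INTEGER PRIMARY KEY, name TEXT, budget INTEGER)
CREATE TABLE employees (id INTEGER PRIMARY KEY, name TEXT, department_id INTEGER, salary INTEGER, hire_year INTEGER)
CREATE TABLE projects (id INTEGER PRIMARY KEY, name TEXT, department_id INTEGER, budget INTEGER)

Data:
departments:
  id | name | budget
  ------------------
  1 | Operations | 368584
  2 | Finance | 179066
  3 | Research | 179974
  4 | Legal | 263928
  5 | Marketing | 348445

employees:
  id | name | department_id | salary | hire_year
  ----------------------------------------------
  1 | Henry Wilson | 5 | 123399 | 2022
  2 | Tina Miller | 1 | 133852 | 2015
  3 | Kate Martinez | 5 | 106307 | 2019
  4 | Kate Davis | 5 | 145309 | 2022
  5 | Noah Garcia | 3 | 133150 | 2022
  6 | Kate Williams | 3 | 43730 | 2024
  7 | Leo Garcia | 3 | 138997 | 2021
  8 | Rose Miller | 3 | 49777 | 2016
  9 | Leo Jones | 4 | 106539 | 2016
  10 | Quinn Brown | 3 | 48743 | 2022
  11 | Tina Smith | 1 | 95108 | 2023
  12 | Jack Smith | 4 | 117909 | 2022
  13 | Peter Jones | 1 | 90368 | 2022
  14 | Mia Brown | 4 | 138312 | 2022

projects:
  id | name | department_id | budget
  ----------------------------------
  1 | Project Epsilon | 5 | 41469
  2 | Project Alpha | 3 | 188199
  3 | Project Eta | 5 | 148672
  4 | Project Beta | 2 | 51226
SELECT name, budget FROM departments WHERE budget >= (SELECT MAX(budget) FROM departments)

Execution result:
name | budget
Operations | 368584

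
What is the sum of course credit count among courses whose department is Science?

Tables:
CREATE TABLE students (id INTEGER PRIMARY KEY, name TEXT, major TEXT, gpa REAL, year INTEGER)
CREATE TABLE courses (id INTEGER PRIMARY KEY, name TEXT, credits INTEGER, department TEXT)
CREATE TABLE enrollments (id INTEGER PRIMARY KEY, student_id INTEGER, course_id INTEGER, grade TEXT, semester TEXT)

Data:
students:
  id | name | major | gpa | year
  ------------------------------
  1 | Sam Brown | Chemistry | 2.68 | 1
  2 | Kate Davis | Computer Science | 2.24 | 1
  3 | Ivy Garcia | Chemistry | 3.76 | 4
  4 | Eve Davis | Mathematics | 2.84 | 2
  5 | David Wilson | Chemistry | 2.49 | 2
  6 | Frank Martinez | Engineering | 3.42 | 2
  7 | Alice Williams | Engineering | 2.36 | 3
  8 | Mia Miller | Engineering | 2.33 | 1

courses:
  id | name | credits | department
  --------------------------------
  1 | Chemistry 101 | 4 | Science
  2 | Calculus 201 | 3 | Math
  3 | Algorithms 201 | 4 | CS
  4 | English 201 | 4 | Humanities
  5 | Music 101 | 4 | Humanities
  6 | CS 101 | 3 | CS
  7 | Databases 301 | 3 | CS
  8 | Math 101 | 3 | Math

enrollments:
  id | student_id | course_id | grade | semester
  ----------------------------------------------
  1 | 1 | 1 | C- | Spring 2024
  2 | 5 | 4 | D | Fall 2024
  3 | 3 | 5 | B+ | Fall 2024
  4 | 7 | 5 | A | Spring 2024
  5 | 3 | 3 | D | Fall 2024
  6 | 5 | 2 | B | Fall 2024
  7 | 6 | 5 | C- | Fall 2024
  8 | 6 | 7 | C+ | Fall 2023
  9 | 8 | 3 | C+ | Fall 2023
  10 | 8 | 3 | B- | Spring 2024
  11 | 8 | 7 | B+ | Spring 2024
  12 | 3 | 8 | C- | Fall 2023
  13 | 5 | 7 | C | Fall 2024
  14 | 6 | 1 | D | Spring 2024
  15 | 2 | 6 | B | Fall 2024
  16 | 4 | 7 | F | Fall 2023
SELECT SUM(credits) FROM courses WHERE department = 'Science'

Execution result:
4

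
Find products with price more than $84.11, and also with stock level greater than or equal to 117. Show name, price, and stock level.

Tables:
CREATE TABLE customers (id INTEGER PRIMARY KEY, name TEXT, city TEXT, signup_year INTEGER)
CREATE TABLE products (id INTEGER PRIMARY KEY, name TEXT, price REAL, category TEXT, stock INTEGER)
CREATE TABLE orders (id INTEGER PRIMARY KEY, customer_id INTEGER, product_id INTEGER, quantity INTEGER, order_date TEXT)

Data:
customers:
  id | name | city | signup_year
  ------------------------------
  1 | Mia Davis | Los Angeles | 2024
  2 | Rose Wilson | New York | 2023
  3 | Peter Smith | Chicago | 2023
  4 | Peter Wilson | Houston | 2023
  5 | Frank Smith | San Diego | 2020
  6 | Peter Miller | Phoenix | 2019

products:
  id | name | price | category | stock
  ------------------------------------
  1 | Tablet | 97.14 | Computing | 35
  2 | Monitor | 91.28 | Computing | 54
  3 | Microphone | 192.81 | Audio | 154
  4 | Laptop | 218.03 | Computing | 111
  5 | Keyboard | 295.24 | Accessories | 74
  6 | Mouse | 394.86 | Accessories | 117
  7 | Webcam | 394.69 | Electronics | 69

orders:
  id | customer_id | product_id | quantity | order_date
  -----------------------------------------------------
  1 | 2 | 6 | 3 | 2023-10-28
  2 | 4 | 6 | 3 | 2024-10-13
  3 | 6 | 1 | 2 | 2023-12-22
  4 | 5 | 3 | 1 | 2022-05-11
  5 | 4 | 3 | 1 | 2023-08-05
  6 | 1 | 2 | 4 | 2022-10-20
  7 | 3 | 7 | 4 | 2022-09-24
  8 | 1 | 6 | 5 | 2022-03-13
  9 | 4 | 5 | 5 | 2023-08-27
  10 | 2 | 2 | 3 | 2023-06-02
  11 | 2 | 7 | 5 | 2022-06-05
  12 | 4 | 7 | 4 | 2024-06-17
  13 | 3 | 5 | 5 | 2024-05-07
SELECT name, price, stock FROM products WHERE price > 84.11 AND stock >= 117

Execution result:
name | price | stock
Microphone | 192.81 | 154
Mouse | 394.86 | 117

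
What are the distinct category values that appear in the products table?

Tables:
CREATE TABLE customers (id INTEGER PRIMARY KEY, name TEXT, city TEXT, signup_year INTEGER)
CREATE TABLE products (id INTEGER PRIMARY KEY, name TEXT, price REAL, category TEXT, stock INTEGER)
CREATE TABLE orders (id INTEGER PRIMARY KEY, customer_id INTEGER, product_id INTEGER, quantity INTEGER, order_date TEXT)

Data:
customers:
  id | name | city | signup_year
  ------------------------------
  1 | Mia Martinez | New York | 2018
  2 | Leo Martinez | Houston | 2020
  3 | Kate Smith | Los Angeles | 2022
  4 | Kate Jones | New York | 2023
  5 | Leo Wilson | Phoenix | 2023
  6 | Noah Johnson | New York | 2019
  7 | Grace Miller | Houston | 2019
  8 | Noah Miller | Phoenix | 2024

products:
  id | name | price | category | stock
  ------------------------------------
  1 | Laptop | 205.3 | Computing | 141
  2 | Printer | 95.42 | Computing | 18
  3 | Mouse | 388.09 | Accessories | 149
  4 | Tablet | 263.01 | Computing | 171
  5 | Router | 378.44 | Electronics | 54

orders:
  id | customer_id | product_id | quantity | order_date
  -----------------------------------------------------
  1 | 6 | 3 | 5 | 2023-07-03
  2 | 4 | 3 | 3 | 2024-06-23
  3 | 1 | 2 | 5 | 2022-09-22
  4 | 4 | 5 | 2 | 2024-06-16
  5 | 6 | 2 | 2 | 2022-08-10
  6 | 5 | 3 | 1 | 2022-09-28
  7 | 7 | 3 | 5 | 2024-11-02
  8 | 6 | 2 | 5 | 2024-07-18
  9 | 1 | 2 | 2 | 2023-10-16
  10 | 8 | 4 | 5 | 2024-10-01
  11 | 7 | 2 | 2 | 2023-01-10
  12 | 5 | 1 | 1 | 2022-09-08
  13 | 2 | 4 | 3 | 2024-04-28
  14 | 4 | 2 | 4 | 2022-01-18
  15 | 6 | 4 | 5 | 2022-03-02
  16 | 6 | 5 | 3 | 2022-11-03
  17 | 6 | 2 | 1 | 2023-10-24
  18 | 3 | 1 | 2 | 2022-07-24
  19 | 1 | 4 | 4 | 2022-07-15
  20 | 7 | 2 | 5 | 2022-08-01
SELECT DISTINCT category FROM products

Execution result:
category
Computing
Accessories
Electronics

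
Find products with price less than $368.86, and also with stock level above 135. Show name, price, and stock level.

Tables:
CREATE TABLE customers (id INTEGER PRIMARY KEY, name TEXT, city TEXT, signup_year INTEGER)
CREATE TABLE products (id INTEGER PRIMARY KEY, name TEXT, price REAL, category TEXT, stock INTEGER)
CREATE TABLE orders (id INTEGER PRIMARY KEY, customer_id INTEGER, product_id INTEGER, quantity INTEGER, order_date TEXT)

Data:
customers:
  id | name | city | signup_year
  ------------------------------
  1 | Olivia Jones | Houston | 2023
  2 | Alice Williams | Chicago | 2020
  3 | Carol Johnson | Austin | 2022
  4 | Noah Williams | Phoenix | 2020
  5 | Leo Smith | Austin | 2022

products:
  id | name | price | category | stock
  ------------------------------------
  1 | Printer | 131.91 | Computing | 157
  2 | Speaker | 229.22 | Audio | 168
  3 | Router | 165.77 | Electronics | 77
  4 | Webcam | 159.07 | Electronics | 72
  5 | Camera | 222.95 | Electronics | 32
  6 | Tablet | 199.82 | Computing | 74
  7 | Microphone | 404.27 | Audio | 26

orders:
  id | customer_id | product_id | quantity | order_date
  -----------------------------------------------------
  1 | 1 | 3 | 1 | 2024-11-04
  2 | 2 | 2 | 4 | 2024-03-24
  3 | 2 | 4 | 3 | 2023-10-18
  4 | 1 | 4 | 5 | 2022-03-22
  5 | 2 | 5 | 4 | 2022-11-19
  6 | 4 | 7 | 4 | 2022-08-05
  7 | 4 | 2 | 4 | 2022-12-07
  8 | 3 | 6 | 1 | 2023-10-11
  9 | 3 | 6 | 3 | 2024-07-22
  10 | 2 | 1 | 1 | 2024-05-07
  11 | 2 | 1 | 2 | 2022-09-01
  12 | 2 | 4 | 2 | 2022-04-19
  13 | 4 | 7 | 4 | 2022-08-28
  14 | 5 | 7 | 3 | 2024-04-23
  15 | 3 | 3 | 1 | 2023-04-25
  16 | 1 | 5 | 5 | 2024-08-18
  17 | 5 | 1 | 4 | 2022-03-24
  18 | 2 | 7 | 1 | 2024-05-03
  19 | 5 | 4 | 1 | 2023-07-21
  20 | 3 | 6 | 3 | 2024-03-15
SELECT name, price, stock FROM products WHERE price < 368.86 AND stock > 135

Execution result:
name | price | stock
Printer | 131.91 | 157
Speaker | 229.22 | 168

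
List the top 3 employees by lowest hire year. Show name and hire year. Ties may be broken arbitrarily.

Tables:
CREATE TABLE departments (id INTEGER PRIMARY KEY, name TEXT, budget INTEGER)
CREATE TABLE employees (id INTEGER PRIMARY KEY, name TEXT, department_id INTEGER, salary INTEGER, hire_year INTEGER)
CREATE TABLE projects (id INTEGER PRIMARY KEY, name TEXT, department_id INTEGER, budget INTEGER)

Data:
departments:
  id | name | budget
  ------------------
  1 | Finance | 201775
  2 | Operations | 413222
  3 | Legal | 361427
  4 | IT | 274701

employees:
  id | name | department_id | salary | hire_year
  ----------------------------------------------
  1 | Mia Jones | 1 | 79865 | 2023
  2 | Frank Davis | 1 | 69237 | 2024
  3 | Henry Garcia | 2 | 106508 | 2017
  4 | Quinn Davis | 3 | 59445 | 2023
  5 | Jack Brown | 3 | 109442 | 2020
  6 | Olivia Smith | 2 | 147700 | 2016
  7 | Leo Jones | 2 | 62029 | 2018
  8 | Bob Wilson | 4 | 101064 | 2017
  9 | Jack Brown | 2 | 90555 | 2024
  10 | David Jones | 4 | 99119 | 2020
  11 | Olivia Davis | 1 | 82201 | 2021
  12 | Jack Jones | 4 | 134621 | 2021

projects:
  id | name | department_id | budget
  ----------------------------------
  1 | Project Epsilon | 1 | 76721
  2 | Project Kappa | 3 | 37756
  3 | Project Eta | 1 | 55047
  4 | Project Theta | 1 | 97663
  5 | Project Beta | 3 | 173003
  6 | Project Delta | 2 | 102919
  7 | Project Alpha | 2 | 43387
SELECT name, hire_year FROM employees ORDER BY hire_year ASC LIMIT 3

Execution result:
name | hire_year
Olivia Smith | 2016
Henry Garcia | 2017
Bob Wilson | 2017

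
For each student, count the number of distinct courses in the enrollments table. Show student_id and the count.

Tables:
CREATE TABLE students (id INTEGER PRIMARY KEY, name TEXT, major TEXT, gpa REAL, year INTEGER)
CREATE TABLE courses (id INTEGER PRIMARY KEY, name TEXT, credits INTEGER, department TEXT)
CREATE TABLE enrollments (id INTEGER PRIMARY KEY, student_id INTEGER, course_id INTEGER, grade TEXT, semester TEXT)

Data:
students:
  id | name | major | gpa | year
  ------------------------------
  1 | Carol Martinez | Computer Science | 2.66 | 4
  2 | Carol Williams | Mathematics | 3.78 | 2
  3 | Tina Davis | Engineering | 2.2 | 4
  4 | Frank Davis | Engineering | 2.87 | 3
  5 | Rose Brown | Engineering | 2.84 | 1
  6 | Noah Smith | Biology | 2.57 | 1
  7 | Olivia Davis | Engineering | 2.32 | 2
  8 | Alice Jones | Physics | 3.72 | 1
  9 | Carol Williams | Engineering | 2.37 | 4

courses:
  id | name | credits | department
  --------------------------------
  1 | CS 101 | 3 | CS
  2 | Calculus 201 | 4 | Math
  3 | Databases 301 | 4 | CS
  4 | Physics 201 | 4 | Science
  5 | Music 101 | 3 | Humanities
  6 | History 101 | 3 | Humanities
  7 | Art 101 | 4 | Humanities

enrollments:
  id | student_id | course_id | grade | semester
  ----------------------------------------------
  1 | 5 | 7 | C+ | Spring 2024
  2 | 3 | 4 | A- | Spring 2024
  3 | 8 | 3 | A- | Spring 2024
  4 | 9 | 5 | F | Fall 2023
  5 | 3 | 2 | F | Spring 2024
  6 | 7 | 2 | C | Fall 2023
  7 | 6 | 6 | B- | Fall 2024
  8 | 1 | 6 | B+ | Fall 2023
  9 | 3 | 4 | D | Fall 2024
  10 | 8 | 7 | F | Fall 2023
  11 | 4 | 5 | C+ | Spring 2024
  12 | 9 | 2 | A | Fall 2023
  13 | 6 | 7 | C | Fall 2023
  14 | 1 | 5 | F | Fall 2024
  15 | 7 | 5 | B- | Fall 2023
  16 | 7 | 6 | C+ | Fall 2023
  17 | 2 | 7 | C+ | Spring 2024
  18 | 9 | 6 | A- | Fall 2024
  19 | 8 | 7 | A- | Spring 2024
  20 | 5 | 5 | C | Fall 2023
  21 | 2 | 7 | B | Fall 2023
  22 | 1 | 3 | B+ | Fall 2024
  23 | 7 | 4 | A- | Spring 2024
SELECT student_id, COUNT(DISTINCT course_id) AS distinct_course_count FROM enrollments GROUP BY student_id

Execution result:
student_id | distinct_course_count
1 | 3
2 | 1
3 | 2
4 | 1
5 | 2
6 | 2
7 | 4
8 | 2
9 | 3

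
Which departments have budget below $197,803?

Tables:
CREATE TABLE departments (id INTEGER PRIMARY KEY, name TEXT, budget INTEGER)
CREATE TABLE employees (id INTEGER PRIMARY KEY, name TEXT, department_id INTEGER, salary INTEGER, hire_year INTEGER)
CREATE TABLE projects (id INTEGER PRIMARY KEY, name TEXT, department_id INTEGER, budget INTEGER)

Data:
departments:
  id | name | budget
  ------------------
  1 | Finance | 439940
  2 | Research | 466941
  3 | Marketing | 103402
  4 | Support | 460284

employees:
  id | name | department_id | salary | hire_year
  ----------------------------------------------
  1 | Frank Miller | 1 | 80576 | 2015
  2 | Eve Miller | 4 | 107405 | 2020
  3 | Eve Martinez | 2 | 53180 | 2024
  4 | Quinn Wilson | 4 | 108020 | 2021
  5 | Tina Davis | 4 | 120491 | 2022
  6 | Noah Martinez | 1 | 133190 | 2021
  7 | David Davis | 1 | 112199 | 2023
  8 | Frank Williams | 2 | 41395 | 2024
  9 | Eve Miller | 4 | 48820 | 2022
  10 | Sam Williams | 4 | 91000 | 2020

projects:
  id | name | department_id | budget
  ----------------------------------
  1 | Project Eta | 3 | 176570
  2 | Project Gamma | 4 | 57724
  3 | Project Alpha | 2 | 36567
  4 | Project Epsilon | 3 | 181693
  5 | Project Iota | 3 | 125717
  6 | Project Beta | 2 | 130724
SELECT name, budget FROM departments WHERE budget < 197803

Execution result:
name | budget
Marketing | 103402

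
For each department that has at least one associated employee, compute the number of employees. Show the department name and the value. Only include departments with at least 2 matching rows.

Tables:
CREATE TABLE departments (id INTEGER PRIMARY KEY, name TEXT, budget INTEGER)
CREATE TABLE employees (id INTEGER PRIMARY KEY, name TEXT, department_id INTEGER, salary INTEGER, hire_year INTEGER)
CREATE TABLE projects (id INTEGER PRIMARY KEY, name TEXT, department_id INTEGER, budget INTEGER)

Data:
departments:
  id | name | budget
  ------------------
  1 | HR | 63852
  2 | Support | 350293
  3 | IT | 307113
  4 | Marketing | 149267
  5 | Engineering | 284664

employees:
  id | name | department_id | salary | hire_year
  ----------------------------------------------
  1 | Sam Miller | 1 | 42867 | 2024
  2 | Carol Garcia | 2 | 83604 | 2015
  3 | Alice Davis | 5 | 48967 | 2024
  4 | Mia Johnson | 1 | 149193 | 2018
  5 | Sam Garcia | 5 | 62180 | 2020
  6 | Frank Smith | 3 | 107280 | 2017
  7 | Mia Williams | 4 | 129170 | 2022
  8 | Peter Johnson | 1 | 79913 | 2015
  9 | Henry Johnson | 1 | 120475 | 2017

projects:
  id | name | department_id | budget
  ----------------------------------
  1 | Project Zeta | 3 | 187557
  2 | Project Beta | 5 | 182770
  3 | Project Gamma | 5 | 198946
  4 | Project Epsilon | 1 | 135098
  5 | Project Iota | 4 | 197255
SELECT p.name, COUNT(*) AS n FROM employees c JOIN departments p ON c.department_id = p.id GROUP BY p.id, p.name HAVING COUNT(*) >= 2

Execution result:
name | n
HR | 4
Engineering | 2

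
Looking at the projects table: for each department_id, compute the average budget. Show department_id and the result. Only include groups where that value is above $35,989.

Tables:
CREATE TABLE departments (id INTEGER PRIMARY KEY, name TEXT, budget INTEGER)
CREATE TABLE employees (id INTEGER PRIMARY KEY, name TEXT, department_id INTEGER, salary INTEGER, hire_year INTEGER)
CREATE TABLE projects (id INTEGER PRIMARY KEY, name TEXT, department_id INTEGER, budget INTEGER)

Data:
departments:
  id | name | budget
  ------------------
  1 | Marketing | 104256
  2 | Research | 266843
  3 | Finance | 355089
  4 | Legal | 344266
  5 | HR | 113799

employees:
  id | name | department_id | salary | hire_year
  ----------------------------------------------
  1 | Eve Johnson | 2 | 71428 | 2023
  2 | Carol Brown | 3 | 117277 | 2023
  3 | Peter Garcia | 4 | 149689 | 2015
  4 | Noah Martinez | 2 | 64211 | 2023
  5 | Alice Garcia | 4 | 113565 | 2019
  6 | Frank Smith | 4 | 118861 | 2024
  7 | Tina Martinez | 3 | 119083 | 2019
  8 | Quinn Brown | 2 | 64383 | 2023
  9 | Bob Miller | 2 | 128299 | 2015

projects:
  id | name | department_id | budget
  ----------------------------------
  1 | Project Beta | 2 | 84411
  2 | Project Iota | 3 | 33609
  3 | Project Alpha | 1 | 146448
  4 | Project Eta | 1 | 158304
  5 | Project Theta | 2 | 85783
SELECT department_id, AVG(budget) AS avg_budget FROM projects GROUP BY department_id HAVING AVG(budget) > 35989

Execution result:
department_id | avg_budget
1 | 152376.00
2 | 85097.00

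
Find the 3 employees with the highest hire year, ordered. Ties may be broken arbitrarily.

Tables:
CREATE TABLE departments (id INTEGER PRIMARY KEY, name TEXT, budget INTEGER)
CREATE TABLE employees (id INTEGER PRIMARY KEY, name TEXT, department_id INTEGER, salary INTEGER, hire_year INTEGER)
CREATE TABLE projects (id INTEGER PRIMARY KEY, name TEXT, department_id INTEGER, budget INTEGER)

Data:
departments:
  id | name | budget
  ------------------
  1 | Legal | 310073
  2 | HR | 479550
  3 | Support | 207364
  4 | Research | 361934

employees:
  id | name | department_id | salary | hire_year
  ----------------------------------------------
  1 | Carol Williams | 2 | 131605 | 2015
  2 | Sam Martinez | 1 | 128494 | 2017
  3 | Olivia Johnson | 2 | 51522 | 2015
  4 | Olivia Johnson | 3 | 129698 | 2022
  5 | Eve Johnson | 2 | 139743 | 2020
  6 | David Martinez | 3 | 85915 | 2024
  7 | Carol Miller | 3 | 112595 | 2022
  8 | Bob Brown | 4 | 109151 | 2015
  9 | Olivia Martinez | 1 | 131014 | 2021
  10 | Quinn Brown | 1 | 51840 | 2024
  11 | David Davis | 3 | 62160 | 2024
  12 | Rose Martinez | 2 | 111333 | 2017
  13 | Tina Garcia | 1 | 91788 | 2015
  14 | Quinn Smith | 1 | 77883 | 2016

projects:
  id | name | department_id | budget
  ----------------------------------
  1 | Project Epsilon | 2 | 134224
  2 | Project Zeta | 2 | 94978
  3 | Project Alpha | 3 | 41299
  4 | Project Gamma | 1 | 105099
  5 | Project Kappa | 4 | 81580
SELECT name, hire_year FROM employees ORDER BY hire_year DESC LIMIT 3

Execution result:
name | hire_year
David Martinez | 2024
Quinn Brown | 2024
David Davis | 2024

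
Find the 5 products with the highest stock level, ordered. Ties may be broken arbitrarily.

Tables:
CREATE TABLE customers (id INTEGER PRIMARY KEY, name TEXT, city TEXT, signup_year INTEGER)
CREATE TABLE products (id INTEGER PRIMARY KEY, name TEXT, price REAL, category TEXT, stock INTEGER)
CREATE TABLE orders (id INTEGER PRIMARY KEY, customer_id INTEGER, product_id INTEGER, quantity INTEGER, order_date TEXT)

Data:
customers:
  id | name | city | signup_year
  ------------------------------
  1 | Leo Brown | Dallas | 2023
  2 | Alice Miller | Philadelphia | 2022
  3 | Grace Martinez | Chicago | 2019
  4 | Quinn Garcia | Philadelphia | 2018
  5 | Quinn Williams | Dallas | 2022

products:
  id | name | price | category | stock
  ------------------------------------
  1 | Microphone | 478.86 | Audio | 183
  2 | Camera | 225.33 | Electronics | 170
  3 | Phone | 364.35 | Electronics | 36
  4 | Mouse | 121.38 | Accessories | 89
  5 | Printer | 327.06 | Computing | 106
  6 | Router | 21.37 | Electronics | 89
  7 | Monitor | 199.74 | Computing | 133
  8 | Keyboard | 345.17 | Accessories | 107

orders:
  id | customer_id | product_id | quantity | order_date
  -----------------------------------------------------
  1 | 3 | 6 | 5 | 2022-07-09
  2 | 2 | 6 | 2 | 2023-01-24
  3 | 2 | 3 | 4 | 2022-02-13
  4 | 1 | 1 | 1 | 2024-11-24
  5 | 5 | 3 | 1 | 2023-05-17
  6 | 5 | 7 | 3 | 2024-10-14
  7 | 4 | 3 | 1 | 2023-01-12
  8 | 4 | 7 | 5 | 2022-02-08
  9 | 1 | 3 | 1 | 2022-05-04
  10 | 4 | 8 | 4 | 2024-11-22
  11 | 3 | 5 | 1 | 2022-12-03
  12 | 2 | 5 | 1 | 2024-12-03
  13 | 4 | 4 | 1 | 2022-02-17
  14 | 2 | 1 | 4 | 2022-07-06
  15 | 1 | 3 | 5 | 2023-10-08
SELECT name, stock FROM products ORDER BY stock DESC LIMIT 5

Execution result:
name | stock
Microphone | 183
Camera | 170
Monitor | 133
Keyboard | 107
Printer | 106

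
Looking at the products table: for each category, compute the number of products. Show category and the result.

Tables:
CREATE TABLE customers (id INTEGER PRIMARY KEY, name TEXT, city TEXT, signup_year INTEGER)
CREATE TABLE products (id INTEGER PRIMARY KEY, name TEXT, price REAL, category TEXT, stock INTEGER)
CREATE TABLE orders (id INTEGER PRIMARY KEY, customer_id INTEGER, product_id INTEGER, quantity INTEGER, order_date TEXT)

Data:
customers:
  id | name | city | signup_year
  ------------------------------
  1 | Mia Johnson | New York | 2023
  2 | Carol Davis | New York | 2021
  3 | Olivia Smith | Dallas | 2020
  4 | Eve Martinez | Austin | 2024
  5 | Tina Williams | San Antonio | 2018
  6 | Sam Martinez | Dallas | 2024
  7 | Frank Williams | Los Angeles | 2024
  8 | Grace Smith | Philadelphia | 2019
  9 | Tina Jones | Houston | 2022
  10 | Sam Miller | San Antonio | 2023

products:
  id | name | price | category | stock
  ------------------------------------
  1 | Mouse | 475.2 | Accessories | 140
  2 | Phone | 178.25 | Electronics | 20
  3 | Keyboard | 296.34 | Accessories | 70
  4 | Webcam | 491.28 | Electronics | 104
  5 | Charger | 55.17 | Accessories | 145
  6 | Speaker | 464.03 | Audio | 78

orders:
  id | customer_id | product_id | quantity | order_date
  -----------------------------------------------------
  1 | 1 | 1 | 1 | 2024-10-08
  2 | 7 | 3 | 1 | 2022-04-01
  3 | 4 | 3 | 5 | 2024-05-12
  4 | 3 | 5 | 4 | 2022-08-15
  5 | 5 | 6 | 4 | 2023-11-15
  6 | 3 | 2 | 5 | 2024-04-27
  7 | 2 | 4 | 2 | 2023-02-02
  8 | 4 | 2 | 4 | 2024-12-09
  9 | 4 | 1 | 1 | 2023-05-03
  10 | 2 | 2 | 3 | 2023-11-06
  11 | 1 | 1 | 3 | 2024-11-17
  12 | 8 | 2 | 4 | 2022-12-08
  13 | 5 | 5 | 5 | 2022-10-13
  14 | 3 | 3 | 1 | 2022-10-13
SELECT category, COUNT(*) AS n FROM products GROUP BY category

Execution result:
category | n
Accessories | 3
Audio | 1
Electronics | 2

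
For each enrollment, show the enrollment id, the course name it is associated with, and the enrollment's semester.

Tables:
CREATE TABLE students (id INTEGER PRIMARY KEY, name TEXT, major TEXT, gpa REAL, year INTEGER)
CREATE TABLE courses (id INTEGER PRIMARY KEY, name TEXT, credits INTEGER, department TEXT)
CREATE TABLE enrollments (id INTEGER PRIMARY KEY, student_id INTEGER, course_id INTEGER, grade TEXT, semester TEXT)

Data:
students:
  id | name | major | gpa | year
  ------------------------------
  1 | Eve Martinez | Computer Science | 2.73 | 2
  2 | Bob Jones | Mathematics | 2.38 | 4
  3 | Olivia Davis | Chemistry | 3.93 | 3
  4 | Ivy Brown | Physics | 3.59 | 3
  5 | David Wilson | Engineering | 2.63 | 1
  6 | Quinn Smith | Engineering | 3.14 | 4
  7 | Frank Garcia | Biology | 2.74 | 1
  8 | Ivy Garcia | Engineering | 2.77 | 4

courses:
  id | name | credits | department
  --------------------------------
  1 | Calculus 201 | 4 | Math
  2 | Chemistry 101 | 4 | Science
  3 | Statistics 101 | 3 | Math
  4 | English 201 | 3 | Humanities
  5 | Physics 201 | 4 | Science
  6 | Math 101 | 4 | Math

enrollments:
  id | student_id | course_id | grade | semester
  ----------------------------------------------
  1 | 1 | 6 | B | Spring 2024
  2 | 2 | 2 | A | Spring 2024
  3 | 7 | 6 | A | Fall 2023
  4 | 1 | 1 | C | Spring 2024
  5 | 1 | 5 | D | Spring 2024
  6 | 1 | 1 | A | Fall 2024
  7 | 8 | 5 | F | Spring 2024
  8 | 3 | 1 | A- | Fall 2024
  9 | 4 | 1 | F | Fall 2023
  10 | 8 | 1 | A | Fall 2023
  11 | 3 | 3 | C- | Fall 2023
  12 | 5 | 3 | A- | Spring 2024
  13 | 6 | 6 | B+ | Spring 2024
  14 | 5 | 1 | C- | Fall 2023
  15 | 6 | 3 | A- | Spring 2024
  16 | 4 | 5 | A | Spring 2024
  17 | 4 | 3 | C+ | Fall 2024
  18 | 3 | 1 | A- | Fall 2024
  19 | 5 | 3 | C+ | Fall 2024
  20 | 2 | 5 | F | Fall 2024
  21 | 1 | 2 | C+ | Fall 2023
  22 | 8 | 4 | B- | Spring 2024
SELECT c.id, p.name AS course, c.semester FROM enrollments c JOIN courses p ON c.course_id = p.id

Execution result:
id | course | semester
1 | Math 101 | Spring 2024
2 | Chemistry 101 | Spring 2024
3 | Math 101 | Fall 2023
4 | Calculus 201 | Spring 2024
5 | Physics 201 | Spring 2024
6 | Calculus 201 | Fall 2024
7 | Physics 201 | Spring 2024
8 | Calculus 201 | Fall 2024
9 | Calculus 201 | Fall 2023
10 | Calculus 201 | Fall 2023
11 | Statistics 101 | Fall 2023
12 | Statistics 101 | Spring 2024
13 | Math 101 | Spring 2024
14 | Calculus 201 | Fall 2023
15 | Statistics 101 | Spring 2024
16 | Physics 201 | Spring 2024
17 | Statistics 101 | Fall 2024
18 | Calculus 201 | Fall 2024
19 | Statistics 101 | Fall 2024
20 | Physics 201 | Fall 2024
21 | Chemistry 101 | Fall 2023
22 | English 201 | Spring 2024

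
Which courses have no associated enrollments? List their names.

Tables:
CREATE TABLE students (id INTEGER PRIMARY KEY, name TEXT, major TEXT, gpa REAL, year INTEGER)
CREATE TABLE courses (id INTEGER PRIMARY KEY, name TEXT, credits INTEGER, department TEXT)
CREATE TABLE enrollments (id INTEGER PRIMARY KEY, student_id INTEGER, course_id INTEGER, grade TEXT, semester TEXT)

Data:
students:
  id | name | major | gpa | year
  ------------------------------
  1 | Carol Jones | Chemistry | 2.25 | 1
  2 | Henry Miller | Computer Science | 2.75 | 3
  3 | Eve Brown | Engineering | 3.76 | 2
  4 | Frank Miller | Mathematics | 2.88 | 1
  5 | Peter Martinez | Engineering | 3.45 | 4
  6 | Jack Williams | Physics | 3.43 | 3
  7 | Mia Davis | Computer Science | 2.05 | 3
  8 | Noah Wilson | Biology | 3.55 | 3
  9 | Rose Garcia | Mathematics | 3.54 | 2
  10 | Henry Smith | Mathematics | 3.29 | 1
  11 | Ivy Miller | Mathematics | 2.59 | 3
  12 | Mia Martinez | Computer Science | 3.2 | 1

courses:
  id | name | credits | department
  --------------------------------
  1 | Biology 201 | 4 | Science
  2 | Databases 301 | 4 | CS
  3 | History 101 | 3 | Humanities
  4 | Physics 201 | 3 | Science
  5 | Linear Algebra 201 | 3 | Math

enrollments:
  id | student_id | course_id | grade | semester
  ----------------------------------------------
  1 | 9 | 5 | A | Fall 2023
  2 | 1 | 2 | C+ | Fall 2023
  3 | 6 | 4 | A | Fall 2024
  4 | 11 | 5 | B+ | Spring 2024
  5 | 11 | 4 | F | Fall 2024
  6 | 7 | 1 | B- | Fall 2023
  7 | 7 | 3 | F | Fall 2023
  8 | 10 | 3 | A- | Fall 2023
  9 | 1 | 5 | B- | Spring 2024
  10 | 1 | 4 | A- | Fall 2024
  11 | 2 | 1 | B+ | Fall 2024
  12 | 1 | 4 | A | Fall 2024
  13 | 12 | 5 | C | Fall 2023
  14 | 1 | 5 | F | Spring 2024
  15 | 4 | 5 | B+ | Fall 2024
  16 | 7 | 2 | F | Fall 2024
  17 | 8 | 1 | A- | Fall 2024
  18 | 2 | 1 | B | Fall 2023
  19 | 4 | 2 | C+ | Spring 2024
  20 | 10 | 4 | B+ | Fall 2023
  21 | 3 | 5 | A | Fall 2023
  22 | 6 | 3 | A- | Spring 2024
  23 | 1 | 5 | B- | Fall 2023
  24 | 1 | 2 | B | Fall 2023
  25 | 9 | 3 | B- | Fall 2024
SELECT p.name FROM courses p LEFT JOIN enrollments c ON c.course_id = p.id WHERE c.id IS NULL

Execution result:
(no rows)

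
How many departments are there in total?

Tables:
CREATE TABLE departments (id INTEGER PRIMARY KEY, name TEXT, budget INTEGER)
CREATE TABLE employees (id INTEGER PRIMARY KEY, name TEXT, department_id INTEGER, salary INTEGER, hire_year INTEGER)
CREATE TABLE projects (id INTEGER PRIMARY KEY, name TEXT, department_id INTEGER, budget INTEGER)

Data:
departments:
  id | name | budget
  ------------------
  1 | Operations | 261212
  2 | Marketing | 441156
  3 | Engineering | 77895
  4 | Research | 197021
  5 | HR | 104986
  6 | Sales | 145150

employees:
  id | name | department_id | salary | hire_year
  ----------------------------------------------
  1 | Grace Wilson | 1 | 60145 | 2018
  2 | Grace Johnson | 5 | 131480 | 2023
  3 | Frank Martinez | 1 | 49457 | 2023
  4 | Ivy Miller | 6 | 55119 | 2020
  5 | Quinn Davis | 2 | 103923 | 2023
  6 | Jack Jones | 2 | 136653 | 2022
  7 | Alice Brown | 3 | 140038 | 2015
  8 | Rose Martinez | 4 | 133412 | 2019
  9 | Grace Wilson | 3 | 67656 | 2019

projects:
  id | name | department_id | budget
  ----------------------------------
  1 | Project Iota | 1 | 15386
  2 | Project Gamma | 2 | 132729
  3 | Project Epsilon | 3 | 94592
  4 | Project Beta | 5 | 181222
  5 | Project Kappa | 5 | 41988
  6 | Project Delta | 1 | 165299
SELECT COUNT(*) FROM departments

Execution result:
6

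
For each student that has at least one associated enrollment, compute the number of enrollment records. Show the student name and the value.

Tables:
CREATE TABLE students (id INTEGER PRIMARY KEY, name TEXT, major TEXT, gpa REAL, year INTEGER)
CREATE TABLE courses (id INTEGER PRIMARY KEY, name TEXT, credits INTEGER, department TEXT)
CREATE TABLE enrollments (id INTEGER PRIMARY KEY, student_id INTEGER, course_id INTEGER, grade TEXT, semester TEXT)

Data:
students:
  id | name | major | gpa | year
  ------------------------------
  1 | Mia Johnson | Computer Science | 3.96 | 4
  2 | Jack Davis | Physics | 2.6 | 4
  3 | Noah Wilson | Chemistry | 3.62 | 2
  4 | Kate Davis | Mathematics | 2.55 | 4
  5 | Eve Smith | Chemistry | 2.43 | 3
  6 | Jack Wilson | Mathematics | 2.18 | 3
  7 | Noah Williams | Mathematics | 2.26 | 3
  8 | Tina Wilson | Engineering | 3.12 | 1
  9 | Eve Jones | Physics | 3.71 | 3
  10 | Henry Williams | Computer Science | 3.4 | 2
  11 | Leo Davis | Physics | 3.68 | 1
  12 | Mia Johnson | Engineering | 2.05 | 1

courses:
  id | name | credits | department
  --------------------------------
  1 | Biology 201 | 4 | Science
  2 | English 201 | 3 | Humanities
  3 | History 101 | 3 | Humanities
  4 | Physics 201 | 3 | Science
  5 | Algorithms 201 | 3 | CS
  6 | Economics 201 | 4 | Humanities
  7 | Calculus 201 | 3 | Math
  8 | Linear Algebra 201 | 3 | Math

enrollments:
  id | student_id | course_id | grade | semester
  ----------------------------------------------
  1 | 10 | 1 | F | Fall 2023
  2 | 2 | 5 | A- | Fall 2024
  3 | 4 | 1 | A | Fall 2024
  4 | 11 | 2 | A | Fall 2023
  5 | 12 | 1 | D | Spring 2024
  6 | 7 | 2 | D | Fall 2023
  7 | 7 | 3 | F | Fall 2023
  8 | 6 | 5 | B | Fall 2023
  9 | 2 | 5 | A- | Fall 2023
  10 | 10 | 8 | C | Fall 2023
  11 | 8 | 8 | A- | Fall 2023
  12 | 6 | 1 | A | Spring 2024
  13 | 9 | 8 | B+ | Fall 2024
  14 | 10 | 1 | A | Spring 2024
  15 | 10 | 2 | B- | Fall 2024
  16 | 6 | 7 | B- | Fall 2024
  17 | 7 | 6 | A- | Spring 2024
SELECT p.name, COUNT(*) AS n FROM enrollments c JOIN students p ON c.student_id = p.id GROUP BY p.id, p.name

Execution result:
name | n
Jack Davis | 2
Kate Davis | 1
Jack Wilson | 3
Noah Williams | 3
Tina Wilson | 1
Eve Jones | 1
Henry Williams | 4
Leo Davis | 1
Mia Johnson | 1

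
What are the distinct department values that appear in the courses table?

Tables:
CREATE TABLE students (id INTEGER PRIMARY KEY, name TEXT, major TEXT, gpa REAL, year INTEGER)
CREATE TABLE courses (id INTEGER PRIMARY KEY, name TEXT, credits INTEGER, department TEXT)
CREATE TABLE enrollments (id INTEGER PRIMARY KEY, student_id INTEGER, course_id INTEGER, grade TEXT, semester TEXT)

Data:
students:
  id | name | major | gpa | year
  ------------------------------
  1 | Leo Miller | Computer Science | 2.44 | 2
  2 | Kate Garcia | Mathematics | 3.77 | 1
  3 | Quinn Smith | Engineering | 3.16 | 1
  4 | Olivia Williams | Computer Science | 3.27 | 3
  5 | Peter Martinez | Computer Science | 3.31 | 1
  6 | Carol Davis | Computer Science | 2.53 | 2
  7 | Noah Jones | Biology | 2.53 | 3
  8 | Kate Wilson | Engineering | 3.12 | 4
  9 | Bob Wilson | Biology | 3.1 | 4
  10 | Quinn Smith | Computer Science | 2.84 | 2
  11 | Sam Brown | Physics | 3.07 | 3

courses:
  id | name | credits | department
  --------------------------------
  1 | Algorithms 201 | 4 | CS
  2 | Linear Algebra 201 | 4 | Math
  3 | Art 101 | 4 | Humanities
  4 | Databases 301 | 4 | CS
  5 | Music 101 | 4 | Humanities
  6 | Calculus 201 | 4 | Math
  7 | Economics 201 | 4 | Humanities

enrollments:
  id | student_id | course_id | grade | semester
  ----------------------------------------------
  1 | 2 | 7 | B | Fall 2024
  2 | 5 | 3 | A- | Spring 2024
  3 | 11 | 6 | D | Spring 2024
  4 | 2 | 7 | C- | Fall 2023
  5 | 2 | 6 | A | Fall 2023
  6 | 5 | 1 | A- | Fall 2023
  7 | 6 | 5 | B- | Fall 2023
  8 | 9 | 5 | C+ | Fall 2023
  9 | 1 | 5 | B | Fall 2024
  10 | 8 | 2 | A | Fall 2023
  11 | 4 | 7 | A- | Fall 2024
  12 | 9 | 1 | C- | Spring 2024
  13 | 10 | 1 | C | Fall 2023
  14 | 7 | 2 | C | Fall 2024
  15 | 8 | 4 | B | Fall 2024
SELECT DISTINCT department FROM courses

Execution result:
department
CS
Math
Humanities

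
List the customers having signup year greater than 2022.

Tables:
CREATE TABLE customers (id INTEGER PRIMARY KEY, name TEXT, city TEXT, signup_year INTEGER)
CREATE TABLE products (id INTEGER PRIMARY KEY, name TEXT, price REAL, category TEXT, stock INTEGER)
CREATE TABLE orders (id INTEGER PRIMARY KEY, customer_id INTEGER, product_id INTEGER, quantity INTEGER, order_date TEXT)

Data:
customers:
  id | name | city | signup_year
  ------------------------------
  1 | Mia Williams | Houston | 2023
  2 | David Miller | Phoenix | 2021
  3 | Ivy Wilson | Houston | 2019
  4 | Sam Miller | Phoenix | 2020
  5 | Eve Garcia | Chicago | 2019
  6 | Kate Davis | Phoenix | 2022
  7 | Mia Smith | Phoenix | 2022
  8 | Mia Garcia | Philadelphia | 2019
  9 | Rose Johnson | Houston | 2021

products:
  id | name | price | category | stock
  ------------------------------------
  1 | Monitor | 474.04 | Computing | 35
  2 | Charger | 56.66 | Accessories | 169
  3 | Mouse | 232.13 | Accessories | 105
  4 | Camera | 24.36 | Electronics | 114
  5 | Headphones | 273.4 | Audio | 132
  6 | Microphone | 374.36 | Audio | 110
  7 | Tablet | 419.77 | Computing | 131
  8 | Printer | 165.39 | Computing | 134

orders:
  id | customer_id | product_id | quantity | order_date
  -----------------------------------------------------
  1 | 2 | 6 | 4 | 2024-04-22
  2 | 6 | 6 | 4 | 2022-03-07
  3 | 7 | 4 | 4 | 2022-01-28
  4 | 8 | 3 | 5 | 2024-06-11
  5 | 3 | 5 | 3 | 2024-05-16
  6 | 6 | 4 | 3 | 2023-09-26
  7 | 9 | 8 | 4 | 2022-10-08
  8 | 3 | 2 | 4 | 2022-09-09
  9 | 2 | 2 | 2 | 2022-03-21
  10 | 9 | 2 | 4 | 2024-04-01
SELECT name, signup_year FROM customers WHERE signup_year > 2022

Execution result:
name | signup_year
Mia Williams | 2023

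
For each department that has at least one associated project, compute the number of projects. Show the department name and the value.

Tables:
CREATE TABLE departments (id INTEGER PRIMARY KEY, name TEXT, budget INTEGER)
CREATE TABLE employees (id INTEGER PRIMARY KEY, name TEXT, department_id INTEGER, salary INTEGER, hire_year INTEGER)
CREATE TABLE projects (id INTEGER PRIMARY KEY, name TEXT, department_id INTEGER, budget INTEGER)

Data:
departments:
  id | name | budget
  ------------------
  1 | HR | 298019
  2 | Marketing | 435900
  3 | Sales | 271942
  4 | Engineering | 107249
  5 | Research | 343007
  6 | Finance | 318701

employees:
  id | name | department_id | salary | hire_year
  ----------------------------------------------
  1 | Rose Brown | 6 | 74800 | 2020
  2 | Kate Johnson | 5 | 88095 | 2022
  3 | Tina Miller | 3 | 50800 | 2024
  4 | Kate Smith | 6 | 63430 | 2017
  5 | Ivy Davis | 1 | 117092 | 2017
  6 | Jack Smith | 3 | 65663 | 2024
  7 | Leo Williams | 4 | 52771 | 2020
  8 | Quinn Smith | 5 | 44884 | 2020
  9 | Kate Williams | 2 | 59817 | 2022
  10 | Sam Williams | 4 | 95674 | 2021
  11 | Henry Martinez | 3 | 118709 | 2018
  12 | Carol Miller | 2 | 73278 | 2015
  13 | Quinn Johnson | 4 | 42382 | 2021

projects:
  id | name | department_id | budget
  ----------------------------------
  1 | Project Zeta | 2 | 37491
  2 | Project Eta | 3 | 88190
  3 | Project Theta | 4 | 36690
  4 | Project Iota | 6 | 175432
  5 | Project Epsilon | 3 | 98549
SELECT p.name, COUNT(*) AS n FROM projects c JOIN departments p ON c.department_id = p.id GROUP BY p.id, p.name

Execution result:
name | n
Marketing | 1
Sales | 2
Engineering | 1
Finance | 1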